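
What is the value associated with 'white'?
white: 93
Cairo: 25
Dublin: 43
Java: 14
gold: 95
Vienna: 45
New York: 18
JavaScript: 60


Looking up key 'white'
Value: 93

93


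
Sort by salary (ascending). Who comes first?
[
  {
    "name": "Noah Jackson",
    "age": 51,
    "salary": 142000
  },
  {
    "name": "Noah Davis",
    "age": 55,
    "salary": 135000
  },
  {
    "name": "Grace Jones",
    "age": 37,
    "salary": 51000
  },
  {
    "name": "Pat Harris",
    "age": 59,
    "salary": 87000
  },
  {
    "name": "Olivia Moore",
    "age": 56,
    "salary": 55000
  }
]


Sort by: salary (ascending)

Sorted order:
  1. Grace Jones (salary = 51000)
  2. Olivia Moore (salary = 55000)
  3. Pat Harris (salary = 87000)
  4. Noah Davis (salary = 135000)
  5. Noah Jackson (salary = 142000)

First: Grace Jones

Grace Jones


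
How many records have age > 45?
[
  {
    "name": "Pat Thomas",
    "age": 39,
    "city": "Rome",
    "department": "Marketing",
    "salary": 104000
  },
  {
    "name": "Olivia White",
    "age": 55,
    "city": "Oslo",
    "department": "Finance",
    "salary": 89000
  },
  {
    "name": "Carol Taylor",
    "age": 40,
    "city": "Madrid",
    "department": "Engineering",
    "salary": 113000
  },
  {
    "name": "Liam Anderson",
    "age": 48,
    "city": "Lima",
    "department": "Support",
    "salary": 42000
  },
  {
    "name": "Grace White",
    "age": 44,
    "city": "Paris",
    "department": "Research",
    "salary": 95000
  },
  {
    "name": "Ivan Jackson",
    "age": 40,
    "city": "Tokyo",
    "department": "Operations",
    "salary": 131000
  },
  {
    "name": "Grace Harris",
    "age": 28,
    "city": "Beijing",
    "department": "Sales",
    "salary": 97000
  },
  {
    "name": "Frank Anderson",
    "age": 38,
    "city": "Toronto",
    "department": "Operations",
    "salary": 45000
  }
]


Data: 8 records
Condition: age > 45

Checking each record:
  Pat Thomas: 39
  Olivia White: 55 MATCH
  Carol Taylor: 40
  Liam Anderson: 48 MATCH
  Grace White: 44
  Ivan Jackson: 40
  Grace Harris: 28
  Frank Anderson: 38

Count: 2

2


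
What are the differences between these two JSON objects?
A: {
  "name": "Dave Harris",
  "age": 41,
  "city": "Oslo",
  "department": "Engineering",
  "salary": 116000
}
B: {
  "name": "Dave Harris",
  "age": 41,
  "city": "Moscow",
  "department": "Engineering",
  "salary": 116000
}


Comparing each field (in key order):
  name: same
  age: same
  city: DIFFERENT
  department: same
  salary: same
Differences:
  city: Oslo -> Moscow

1 field(s) changed

1 change: city


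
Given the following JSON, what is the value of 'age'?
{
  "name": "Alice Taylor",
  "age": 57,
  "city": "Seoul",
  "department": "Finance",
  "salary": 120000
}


Looking up field 'age'
Value: 57

57


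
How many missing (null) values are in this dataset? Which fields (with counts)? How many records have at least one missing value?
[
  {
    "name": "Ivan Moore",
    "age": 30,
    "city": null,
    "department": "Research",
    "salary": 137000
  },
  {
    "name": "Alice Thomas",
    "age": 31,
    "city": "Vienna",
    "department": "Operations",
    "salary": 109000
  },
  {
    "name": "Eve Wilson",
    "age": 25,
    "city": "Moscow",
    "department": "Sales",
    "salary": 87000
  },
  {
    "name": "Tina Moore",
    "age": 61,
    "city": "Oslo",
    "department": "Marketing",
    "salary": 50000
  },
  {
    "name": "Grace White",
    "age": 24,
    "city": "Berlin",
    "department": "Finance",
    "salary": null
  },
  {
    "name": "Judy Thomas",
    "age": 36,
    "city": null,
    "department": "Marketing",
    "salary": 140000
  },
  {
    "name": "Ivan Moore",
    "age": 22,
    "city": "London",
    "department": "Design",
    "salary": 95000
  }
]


Checking for missing (null) values in 7 records:

  Ivan Moore: city
  Alice Thomas: complete
  Eve Wilson: complete
  Tina Moore: complete
  Grace White: salary
  Judy Thomas: city
  Ivan Moore: complete

Per field:
  name: 0 missing
  age: 0 missing
  city: 2 missing
  department: 0 missing
  salary: 1 missing

Total missing values: 3
Records with any missing: 3

3 missing values (city: 2, salary: 1); 3 incomplete records


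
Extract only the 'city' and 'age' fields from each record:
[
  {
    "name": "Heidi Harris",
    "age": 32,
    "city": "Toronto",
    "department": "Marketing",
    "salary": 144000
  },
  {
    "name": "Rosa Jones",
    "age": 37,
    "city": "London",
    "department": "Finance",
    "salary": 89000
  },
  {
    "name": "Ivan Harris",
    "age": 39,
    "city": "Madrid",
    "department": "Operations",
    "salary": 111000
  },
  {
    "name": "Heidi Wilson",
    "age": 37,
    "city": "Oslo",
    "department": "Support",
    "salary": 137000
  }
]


Original: 4 records with fields: name, age, city, department, salary
Keep: ['city', 'age']
Drop: ['name', 'department', 'salary']
Result: 4 records, 2 fields each

[
  {
    "city": "Toronto",
    "age": 32
  },
  {
    "city": "London",
    "age": 37
  },
  {
    "city": "Madrid",
    "age": 39
  },
  {
    "city": "Oslo",
    "age": 37
  }
]


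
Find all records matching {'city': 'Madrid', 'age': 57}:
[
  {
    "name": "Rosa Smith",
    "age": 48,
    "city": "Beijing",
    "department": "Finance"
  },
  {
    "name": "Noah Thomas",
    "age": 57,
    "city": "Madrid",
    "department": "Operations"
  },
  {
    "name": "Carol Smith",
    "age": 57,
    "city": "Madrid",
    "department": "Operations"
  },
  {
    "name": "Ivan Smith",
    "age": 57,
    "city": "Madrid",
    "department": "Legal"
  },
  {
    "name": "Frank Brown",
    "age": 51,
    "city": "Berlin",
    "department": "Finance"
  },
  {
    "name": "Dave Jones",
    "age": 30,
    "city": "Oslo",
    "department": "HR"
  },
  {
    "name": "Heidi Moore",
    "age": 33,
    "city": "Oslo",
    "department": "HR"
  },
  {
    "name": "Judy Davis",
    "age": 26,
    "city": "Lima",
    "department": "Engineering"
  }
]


Search criteria: {'city': 'Madrid', 'age': 57}

Checking 8 records:
  Rosa Smith: {city: Beijing, age: 48}
  Noah Thomas: {city: Madrid, age: 57} <-- MATCH
  Carol Smith: {city: Madrid, age: 57} <-- MATCH
  Ivan Smith: {city: Madrid, age: 57} <-- MATCH
  Frank Brown: {city: Berlin, age: 51}
  Dave Jones: {city: Oslo, age: 30}
  Heidi Moore: {city: Oslo, age: 33}
  Judy Davis: {city: Lima, age: 26}

Matches: ["Noah Thomas", "Carol Smith", "Ivan Smith"]

["Noah Thomas", "Carol Smith", "Ivan Smith"]


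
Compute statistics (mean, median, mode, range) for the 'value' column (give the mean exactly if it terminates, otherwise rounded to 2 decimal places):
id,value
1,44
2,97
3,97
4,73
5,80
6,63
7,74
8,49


Data: [44, 97, 97, 73, 80, 63, 74, 49]
Count: 8
Sum: 577
Mean: 577/8 = 72.125
Sorted: [44, 49, 63, 73, 74, 80, 97, 97]
Median: 73.5
Mode: 97 (2 times)
Range: 97 - 44 = 53
Min: 44, Max: 97

mean=72.125, median=73.5, mode=97, range=53


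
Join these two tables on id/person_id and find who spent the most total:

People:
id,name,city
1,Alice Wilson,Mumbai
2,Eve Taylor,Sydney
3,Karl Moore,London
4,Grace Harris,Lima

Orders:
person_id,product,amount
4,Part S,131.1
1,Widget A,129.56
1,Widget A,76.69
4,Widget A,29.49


Join on: people.id = orders.person_id

Joined rows:
  Grace Harris (Lima) bought Part S for $131.1
  Alice Wilson (Mumbai) bought Widget A for $129.56
  Alice Wilson (Mumbai) bought Widget A for $76.69
  Grace Harris (Lima) bought Widget A for $29.49

Total per person:
  Alice Wilson: $206.25
  Grace Harris: $160.59

Top spender: Alice Wilson ($206.25)

Alice Wilson ($206.25)


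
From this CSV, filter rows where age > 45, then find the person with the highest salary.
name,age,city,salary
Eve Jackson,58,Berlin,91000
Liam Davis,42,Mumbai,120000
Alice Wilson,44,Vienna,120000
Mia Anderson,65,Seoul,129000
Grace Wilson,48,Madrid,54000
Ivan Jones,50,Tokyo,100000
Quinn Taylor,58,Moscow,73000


Filter: age > 45
Sort by: salary (descending)

Filtered records (5):
  Mia Anderson, age 65, salary $129000
  Ivan Jones, age 50, salary $100000
  Eve Jackson, age 58, salary $91000
  Quinn Taylor, age 58, salary $73000
  Grace Wilson, age 48, salary $54000

Highest salary: Mia Anderson ($129000)

Mia Anderson


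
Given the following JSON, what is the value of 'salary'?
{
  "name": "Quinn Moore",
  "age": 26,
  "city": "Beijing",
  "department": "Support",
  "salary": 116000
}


Looking up field 'salary'
Value: 116000

116000


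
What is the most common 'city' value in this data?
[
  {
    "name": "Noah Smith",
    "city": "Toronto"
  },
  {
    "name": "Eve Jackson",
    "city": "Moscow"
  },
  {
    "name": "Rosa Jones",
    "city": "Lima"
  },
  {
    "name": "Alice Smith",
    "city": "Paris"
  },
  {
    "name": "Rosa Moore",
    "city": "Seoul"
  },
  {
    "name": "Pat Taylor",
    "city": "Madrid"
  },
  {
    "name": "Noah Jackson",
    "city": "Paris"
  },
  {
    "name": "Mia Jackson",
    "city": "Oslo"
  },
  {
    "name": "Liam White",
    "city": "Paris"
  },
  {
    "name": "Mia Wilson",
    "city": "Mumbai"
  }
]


Counting 'city' values across 10 records:

  Paris: 3 ###
  Toronto: 1 #
  Moscow: 1 #
  Lima: 1 #
  Seoul: 1 #
  Madrid: 1 #
  Oslo: 1 #
  Mumbai: 1 #

Most common: Paris (3 times)

Paris (3 times)


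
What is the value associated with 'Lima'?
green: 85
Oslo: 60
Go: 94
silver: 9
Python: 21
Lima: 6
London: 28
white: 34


Looking up key 'Lima'
Value: 6

6


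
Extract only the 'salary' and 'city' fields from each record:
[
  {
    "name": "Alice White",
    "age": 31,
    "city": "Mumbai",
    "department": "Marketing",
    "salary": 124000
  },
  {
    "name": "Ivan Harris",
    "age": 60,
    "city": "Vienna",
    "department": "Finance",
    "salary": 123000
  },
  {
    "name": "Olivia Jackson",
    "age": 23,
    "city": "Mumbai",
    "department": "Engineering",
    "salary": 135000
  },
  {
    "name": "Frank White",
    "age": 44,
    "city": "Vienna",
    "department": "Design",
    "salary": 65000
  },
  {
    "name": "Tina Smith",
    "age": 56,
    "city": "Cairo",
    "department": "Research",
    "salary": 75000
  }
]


Original: 5 records with fields: name, age, city, department, salary
Keep: ['salary', 'city']
Drop: ['name', 'age', 'department']
Result: 5 records, 2 fields each

[
  {
    "salary": 124000,
    "city": "Mumbai"
  },
  {
    "salary": 123000,
    "city": "Vienna"
  },
  {
    "salary": 135000,
    "city": "Mumbai"
  },
  {
    "salary": 65000,
    "city": "Vienna"
  },
  {
    "salary": 75000,
    "city": "Cairo"
  }
]


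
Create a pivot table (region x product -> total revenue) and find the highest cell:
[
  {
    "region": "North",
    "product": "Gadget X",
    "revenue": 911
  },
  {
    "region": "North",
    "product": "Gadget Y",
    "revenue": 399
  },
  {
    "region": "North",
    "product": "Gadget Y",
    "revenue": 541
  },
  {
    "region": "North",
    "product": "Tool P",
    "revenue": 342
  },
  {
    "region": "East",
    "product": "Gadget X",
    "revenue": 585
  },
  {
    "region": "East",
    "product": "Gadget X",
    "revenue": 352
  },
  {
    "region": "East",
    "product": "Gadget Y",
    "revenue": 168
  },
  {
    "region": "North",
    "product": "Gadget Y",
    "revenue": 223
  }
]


Pivot: region (rows) x product (columns) -> total revenue

     Gadget X      Gadget Y      Tool P      
East           937           168             0  
North          911          1163           342  

Highest: North / Gadget Y = $1163

North / Gadget Y = $1163


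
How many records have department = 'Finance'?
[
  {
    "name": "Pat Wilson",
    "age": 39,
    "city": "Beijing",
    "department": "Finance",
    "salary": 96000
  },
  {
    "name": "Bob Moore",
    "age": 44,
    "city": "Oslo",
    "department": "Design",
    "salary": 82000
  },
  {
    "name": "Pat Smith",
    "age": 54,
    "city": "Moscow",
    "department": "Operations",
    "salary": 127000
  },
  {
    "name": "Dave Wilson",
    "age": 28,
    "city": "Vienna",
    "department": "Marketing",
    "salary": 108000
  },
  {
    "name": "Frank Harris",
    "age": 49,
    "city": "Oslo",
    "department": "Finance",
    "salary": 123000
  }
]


Data: 5 records
Condition: department = 'Finance'

Checking each record:
  Pat Wilson: Finance MATCH
  Bob Moore: Design
  Pat Smith: Operations
  Dave Wilson: Marketing
  Frank Harris: Finance MATCH

Count: 2

2


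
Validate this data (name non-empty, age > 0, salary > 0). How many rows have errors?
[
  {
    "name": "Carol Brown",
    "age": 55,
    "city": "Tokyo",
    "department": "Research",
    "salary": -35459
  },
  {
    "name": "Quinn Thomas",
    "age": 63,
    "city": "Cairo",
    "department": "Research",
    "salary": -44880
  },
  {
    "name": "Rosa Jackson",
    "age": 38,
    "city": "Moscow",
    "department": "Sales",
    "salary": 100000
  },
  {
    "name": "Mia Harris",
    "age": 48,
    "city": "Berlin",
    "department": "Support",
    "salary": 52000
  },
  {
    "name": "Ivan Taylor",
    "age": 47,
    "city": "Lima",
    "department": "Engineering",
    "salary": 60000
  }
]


Validating 5 records:
Rules: name non-empty, age > 0, salary > 0

  Row 1 (Carol Brown): negative salary: -35459
  Row 2 (Quinn Thomas): negative salary: -44880
  Row 3 (Rosa Jackson): OK
  Row 4 (Mia Harris): OK
  Row 5 (Ivan Taylor): OK

Total errors: 2

2 errors


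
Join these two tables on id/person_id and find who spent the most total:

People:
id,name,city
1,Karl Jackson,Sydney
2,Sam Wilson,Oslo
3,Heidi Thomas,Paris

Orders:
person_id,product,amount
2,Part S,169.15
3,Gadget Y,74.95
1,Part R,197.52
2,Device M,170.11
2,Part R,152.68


Join on: people.id = orders.person_id

Joined rows:
  Sam Wilson (Oslo) bought Part S for $169.15
  Heidi Thomas (Paris) bought Gadget Y for $74.95
  Karl Jackson (Sydney) bought Part R for $197.52
  Sam Wilson (Oslo) bought Device M for $170.11
  Sam Wilson (Oslo) bought Part R for $152.68

Total per person:
  Sam Wilson: $491.94
  Karl Jackson: $197.52
  Heidi Thomas: $74.95

Top spender: Sam Wilson ($491.94)

Sam Wilson ($491.94)


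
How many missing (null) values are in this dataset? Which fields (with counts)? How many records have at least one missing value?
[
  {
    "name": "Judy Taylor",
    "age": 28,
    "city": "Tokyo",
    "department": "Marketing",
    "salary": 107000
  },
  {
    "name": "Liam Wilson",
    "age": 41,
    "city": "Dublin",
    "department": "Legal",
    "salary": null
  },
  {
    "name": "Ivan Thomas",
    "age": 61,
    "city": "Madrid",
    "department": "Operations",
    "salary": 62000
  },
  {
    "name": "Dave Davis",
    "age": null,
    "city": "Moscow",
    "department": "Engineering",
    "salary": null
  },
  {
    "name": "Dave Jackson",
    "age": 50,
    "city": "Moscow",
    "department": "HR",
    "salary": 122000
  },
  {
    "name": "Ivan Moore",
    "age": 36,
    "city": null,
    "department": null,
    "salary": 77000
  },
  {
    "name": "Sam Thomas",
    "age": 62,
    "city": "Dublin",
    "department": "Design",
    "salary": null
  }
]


Checking for missing (null) values in 7 records:

  Judy Taylor: complete
  Liam Wilson: salary
  Ivan Thomas: complete
  Dave Davis: age, salary
  Dave Jackson: complete
  Ivan Moore: city, department
  Sam Thomas: salary

Per field:
  name: 0 missing
  age: 1 missing
  city: 1 missing
  department: 1 missing
  salary: 3 missing

Total missing values: 6
Records with any missing: 4

6 missing values (age: 1, city: 1, department: 1, salary: 3); 4 incomplete records


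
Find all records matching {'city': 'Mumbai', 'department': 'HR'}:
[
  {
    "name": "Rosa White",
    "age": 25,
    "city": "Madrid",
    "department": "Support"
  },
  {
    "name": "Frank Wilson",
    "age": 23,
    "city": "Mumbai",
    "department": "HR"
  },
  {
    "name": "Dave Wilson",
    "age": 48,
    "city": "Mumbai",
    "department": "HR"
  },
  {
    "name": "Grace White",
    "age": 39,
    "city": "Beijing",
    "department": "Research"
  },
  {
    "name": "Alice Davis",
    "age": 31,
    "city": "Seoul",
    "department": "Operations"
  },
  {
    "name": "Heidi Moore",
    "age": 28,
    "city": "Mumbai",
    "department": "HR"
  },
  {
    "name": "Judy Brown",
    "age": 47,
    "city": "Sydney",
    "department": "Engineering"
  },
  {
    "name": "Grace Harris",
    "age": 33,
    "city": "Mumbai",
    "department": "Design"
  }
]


Search criteria: {'city': 'Mumbai', 'department': 'HR'}

Checking 8 records:
  Rosa White: {city: Madrid, department: Support}
  Frank Wilson: {city: Mumbai, department: HR} <-- MATCH
  Dave Wilson: {city: Mumbai, department: HR} <-- MATCH
  Grace White: {city: Beijing, department: Research}
  Alice Davis: {city: Seoul, department: Operations}
  Heidi Moore: {city: Mumbai, department: HR} <-- MATCH
  Judy Brown: {city: Sydney, department: Engineering}
  Grace Harris: {city: Mumbai, department: Design}

Matches: ["Frank Wilson", "Dave Wilson", "Heidi Moore"]

["Frank Wilson", "Dave Wilson", "Heidi Moore"]


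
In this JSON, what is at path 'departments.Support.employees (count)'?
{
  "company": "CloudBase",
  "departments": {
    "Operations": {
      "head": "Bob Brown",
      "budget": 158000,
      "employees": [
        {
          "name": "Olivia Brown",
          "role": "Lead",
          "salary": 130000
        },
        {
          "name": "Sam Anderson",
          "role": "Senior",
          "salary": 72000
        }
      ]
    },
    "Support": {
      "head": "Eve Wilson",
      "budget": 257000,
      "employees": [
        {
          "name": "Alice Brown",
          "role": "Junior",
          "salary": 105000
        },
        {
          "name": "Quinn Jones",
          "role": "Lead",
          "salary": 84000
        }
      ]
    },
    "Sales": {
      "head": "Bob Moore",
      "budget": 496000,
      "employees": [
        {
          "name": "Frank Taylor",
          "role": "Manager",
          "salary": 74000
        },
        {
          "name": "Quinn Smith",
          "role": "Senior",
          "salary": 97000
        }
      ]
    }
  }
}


Path: departments.Support.employees (count)

Navigate:
  -> departments
  -> Support
  -> employees (array, length 2)

2


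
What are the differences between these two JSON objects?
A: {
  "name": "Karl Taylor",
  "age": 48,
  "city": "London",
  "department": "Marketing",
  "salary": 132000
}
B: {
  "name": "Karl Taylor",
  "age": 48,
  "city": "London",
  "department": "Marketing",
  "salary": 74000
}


Comparing each field (in key order):
  name: same
  age: same
  city: same
  department: same
  salary: DIFFERENT
Differences:
  salary: 132000 -> 74000

1 field(s) changed

1 change: salary


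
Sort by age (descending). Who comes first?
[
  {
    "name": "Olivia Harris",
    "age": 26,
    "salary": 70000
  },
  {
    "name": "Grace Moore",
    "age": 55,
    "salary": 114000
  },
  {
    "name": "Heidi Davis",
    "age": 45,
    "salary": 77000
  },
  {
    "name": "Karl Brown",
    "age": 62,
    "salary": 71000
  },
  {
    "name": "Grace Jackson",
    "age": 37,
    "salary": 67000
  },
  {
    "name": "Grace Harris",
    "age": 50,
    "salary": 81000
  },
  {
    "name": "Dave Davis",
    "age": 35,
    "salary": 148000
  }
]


Sort by: age (descending)

Sorted order:
  1. Karl Brown (age = 62)
  2. Grace Moore (age = 55)
  3. Grace Harris (age = 50)
  4. Heidi Davis (age = 45)
  5. Grace Jackson (age = 37)
  6. Dave Davis (age = 35)
  7. Olivia Harris (age = 26)

First: Karl Brown

Karl Brown


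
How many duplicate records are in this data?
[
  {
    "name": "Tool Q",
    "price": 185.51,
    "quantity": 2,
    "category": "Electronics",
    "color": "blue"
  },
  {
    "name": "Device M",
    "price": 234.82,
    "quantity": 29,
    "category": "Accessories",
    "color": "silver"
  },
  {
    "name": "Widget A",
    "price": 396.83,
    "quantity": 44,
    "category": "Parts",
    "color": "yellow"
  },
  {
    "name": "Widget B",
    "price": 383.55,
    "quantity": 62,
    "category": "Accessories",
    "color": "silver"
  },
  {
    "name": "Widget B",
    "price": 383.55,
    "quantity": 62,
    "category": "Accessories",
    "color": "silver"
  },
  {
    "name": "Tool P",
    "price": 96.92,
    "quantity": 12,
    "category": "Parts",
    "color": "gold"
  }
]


Checking 6 records for duplicates:

  Row 1: Tool Q ($185.51, qty 2)
  Row 2: Device M ($234.82, qty 29)
  Row 3: Widget A ($396.83, qty 44)
  Row 4: Widget B ($383.55, qty 62)
  Row 5: Widget B ($383.55, qty 62) <-- DUPLICATE
  Row 6: Tool P ($96.92, qty 12)

Duplicates found: 1
Unique records: 5

1 duplicates, 5 unique


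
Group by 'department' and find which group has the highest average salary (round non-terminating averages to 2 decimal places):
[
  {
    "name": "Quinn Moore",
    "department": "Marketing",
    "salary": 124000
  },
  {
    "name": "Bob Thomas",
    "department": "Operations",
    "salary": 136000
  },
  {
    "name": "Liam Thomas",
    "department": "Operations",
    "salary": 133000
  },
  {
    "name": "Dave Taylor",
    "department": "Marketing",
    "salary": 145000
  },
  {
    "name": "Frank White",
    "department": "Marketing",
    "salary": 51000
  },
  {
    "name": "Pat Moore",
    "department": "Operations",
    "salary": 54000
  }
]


Group by: department

Groups:
  Marketing: 3 people, avg salary = 320000/3 ≈ $106666.67
  Operations: 3 people, avg salary = 323000/3 ≈ $107666.67

Highest average salary: Operations (≈$107666.67)

Operations (≈$107666.67)


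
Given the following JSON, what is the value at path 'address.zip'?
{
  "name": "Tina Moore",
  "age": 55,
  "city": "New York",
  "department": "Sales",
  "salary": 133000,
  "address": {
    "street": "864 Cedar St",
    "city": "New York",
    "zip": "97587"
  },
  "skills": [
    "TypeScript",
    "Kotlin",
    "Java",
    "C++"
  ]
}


Query: address.zip
Path: address -> zip
Value: 97587

97587


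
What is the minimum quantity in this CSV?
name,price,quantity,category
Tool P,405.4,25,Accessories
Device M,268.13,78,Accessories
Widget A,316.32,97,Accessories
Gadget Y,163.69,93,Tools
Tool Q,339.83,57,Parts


Computing minimum quantity:
Values: [25, 78, 97, 93, 57]
Min = 25

25


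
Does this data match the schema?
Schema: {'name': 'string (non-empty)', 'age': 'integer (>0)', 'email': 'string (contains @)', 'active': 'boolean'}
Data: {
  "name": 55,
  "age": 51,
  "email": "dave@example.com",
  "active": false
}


Validating each field against schema:
  name: FAIL (55 is not a string)
  age: OK (positive integer)
  email: OK (string with @)
  active: OK (boolean)

Result: INVALID (1 error: name)

INVALID (1 error: name)


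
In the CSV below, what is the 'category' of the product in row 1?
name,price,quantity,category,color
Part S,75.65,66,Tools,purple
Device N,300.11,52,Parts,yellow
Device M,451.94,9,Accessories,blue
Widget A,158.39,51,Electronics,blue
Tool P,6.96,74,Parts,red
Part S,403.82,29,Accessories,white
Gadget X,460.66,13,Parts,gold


Query: Row 1 ('Part S'), column 'category'
Value: Tools

Tools


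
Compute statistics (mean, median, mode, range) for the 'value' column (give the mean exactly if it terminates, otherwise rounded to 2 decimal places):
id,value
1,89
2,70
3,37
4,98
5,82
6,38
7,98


Data: [89, 70, 37, 98, 82, 38, 98]
Count: 7
Sum: 512
Mean: 512/7 ≈ 73.14 (rounded to 2 decimal places)
Sorted: [37, 38, 70, 82, 89, 98, 98]
Median: 82.0
Mode: 98 (2 times)
Range: 98 - 37 = 61
Min: 37, Max: 98

mean≈73.14, median=82.0, mode=98, range=61


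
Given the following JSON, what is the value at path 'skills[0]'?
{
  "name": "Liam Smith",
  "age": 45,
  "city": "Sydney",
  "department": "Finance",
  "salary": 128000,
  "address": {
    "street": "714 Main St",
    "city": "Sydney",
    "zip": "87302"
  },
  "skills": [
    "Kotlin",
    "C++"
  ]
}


Query: skills[0]
Path: skills -> first element
Value: Kotlin

Kotlin


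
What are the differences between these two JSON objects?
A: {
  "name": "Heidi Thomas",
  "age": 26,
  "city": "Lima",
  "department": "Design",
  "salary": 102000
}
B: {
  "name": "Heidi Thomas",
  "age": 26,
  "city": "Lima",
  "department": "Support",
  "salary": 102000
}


Comparing each field (in key order):
  name: same
  age: same
  city: same
  department: DIFFERENT
  salary: same
Differences:
  department: Design -> Support

1 field(s) changed

1 change: department


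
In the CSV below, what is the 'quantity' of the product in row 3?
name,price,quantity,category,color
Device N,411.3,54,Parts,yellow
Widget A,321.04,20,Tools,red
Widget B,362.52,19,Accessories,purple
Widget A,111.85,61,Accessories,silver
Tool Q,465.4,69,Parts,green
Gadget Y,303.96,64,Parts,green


Query: Row 3 ('Widget B'), column 'quantity'
Value: 19

19


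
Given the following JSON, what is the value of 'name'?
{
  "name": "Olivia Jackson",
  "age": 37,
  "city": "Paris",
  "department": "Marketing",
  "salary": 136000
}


Looking up field 'name'
Value: Olivia Jackson

Olivia Jackson


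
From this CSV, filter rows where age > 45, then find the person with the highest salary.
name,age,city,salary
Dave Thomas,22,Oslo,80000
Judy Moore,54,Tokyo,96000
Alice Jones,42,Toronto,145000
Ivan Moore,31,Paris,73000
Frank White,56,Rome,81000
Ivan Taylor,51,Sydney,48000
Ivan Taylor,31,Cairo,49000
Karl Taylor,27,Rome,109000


Filter: age > 45
Sort by: salary (descending)

Filtered records (3):
  Judy Moore, age 54, salary $96000
  Frank White, age 56, salary $81000
  Ivan Taylor, age 51, salary $48000

Highest salary: Judy Moore ($96000)

Judy Moore


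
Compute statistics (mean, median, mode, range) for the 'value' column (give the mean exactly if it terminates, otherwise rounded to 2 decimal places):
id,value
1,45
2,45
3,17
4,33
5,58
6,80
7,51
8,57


Data: [45, 45, 17, 33, 58, 80, 51, 57]
Count: 8
Sum: 386
Mean: 386/8 = 48.25
Sorted: [17, 33, 45, 45, 51, 57, 58, 80]
Median: 48.0
Mode: 45 (2 times)
Range: 80 - 17 = 63
Min: 17, Max: 80

mean=48.25, median=48.0, mode=45, range=63


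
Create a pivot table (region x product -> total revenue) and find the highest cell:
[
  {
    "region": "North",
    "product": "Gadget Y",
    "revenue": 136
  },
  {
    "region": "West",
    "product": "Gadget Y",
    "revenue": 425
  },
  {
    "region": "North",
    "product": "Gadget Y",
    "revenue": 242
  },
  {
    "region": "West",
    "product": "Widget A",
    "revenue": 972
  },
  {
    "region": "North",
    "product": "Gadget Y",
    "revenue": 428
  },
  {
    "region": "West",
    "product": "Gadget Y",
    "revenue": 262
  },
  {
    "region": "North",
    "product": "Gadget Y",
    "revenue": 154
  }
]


Pivot: region (rows) x product (columns) -> total revenue

     Gadget Y      Widget A    
North          960             0  
West           687           972  

Highest: West / Widget A = $972

West / Widget A = $972


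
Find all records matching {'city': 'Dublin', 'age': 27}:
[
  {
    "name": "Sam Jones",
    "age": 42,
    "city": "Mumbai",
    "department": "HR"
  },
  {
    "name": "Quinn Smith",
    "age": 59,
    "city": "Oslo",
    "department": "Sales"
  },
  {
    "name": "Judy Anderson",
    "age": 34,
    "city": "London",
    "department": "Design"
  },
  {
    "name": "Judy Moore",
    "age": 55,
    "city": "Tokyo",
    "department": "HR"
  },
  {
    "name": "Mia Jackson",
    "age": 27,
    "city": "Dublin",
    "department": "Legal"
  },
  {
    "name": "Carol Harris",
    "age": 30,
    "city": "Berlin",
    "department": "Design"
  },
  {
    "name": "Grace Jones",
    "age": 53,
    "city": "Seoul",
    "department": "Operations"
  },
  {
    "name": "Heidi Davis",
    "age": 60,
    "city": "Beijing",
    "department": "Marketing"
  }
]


Search criteria: {'city': 'Dublin', 'age': 27}

Checking 8 records:
  Sam Jones: {city: Mumbai, age: 42}
  Quinn Smith: {city: Oslo, age: 59}
  Judy Anderson: {city: London, age: 34}
  Judy Moore: {city: Tokyo, age: 55}
  Mia Jackson: {city: Dublin, age: 27} <-- MATCH
  Carol Harris: {city: Berlin, age: 30}
  Grace Jones: {city: Seoul, age: 53}
  Heidi Davis: {city: Beijing, age: 60}

Matches: ["Mia Jackson"]

["Mia Jackson"]


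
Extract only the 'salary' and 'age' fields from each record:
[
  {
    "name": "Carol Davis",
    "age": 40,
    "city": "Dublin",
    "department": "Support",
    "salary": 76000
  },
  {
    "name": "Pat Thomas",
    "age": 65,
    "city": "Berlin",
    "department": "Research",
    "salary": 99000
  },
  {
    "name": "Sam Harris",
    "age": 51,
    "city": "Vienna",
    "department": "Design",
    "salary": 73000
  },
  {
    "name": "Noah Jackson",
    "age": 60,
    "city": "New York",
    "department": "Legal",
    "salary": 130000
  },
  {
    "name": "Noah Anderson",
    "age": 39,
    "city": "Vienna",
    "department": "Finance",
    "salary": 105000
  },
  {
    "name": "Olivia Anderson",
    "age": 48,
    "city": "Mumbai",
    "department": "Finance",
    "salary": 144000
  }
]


Original: 6 records with fields: name, age, city, department, salary
Keep: ['salary', 'age']
Drop: ['name', 'city', 'department']
Result: 6 records, 2 fields each

[
  {
    "salary": 76000,
    "age": 40
  },
  {
    "salary": 99000,
    "age": 65
  },
  {
    "salary": 73000,
    "age": 51
  },
  {
    "salary": 130000,
    "age": 60
  },
  {
    "salary": 105000,
    "age": 39
  },
  {
    "salary": 144000,
    "age": 48
  }
]


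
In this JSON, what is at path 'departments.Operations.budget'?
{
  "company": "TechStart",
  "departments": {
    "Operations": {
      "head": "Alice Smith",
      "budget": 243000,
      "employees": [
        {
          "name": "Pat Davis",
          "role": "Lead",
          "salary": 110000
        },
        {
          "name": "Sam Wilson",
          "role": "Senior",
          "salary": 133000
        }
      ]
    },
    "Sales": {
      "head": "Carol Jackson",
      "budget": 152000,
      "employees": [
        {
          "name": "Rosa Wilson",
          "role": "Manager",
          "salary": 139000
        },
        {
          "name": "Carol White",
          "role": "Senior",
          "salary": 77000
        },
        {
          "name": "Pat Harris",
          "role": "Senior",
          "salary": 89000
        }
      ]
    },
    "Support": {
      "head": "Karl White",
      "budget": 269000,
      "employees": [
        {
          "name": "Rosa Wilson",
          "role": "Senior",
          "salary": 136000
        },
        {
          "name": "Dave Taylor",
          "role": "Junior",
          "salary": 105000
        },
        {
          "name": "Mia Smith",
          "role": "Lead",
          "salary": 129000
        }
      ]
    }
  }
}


Path: departments.Operations.budget

Navigate:
  -> departments
  -> Operations
  -> budget = 243000

243000


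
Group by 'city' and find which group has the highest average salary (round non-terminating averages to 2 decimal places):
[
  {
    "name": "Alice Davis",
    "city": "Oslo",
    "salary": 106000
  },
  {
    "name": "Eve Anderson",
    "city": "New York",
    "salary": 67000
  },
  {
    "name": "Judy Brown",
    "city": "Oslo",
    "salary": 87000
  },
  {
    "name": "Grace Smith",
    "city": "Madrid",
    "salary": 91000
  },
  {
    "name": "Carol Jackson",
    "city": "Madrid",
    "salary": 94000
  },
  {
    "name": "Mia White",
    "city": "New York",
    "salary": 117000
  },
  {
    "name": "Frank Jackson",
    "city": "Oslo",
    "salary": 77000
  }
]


Group by: city

Groups:
  Madrid: 2 people, avg salary = 185000/2 = $92500
  New York: 2 people, avg salary = 184000/2 = $92000
  Oslo: 3 people, avg salary = 270000/3 = $90000

Highest average salary: Madrid ($92500)

Madrid ($92500)


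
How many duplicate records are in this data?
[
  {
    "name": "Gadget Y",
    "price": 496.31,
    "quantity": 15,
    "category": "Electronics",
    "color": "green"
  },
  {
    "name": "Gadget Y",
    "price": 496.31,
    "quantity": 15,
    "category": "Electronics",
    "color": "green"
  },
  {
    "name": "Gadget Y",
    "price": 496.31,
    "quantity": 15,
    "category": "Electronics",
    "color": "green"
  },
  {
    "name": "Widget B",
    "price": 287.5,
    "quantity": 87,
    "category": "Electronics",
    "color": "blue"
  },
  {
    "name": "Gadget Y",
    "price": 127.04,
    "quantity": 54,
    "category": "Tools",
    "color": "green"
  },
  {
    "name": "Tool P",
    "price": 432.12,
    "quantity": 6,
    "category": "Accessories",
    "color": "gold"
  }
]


Checking 6 records for duplicates:

  Row 1: Gadget Y ($496.31, qty 15)
  Row 2: Gadget Y ($496.31, qty 15) <-- DUPLICATE
  Row 3: Gadget Y ($496.31, qty 15) <-- DUPLICATE
  Row 4: Widget B ($287.5, qty 87)
  Row 5: Gadget Y ($127.04, qty 54)
  Row 6: Tool P ($432.12, qty 6)

Duplicates found: 2
Unique records: 4

2 duplicates, 4 unique


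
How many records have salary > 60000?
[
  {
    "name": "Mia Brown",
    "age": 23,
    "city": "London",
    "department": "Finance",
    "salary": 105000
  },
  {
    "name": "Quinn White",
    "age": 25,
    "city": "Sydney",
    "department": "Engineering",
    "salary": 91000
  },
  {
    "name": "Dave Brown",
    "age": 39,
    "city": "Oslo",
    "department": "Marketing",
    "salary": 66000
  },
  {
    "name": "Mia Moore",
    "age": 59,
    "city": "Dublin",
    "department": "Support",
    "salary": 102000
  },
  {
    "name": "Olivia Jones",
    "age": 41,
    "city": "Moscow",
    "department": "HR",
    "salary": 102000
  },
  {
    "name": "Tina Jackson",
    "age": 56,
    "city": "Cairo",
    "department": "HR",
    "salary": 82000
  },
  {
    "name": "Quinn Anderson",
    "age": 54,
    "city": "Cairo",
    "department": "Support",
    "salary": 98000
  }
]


Data: 7 records
Condition: salary > 60000

Checking each record:
  Mia Brown: 105000 MATCH
  Quinn White: 91000 MATCH
  Dave Brown: 66000 MATCH
  Mia Moore: 102000 MATCH
  Olivia Jones: 102000 MATCH
  Tina Jackson: 82000 MATCH
  Quinn Anderson: 98000 MATCH

Count: 7

7


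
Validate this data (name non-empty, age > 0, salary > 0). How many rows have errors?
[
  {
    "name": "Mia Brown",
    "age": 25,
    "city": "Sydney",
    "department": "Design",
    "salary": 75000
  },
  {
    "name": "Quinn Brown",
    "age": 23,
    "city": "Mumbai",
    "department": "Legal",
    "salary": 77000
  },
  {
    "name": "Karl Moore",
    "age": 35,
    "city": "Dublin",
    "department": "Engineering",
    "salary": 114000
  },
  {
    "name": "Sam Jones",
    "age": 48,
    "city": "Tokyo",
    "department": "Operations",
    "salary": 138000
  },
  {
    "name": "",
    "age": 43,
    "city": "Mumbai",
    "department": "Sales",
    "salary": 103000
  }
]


Validating 5 records:
Rules: name non-empty, age > 0, salary > 0

  Row 1 (Mia Brown): OK
  Row 2 (Quinn Brown): OK
  Row 3 (Karl Moore): OK
  Row 4 (Sam Jones): OK
  Row 5 (???): empty name

Total errors: 1

1 errors


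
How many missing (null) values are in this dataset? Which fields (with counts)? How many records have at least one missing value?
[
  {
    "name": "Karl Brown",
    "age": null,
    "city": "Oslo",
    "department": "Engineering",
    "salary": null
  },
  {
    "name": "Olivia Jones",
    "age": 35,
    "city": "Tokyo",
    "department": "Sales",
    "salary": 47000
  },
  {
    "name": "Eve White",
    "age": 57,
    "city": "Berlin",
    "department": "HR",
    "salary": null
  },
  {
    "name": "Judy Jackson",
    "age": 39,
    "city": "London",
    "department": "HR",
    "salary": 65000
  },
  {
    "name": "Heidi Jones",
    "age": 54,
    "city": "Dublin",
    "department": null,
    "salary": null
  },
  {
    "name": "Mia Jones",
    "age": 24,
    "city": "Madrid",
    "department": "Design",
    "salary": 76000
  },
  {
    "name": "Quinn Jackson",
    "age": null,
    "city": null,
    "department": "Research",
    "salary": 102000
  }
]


Checking for missing (null) values in 7 records:

  Karl Brown: age, salary
  Olivia Jones: complete
  Eve White: salary
  Judy Jackson: complete
  Heidi Jones: department, salary
  Mia Jones: complete
  Quinn Jackson: age, city

Per field:
  name: 0 missing
  age: 2 missing
  city: 1 missing
  department: 1 missing
  salary: 3 missing

Total missing values: 7
Records with any missing: 4

7 missing values (age: 2, city: 1, department: 1, salary: 3); 4 incomplete records


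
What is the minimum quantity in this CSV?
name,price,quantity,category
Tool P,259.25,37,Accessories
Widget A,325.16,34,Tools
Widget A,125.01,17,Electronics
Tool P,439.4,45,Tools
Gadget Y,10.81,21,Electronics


Computing minimum quantity:
Values: [37, 34, 17, 45, 21]
Min = 17

17


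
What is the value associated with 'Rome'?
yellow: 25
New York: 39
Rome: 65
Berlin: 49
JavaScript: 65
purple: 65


Looking up key 'Rome'
Value: 65

65


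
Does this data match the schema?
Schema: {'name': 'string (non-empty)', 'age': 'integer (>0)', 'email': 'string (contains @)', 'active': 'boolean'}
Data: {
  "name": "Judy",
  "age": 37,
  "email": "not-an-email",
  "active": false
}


Validating each field against schema:
  name: OK (non-empty string)
  age: OK (positive integer)
  email: FAIL ("not-an-email" does not contain @)
  active: OK (boolean)

Result: INVALID (1 error: email)

INVALID (1 error: email)


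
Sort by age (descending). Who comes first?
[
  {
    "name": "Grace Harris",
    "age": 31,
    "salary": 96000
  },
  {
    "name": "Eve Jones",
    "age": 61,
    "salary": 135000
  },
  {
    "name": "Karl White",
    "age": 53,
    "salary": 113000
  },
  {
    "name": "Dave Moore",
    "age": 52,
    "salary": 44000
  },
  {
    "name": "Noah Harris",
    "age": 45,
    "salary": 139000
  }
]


Sort by: age (descending)

Sorted order:
  1. Eve Jones (age = 61)
  2. Karl White (age = 53)
  3. Dave Moore (age = 52)
  4. Noah Harris (age = 45)
  5. Grace Harris (age = 31)

First: Eve Jones

Eve Jones


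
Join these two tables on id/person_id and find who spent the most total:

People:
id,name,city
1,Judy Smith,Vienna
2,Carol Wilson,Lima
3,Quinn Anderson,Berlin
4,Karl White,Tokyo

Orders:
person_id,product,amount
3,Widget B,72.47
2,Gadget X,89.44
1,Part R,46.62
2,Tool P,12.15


Join on: people.id = orders.person_id

Joined rows:
  Quinn Anderson (Berlin) bought Widget B for $72.47
  Carol Wilson (Lima) bought Gadget X for $89.44
  Judy Smith (Vienna) bought Part R for $46.62
  Carol Wilson (Lima) bought Tool P for $12.15

Total per person:
  Carol Wilson: $101.59
  Quinn Anderson: $72.47
  Judy Smith: $46.62

Top spender: Carol Wilson ($101.59)

Carol Wilson ($101.59)


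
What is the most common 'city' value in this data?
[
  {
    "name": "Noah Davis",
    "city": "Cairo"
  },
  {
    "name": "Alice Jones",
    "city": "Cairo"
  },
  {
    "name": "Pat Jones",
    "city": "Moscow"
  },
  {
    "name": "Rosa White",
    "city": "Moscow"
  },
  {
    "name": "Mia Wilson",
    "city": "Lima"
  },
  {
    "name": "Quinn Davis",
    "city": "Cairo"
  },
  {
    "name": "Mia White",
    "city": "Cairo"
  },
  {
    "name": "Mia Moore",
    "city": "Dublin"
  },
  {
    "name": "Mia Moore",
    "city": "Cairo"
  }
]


Counting 'city' values across 9 records:

  Cairo: 5 #####
  Moscow: 2 ##
  Lima: 1 #
  Dublin: 1 #

Most common: Cairo (5 times)

Cairo (5 times)


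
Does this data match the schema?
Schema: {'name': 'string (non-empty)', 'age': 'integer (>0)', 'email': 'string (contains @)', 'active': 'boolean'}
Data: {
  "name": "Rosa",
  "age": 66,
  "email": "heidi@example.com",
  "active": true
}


Validating each field against schema:
  name: OK (non-empty string)
  age: OK (positive integer)
  email: OK (string with @)
  active: OK (boolean)

Result: VALID

VALID


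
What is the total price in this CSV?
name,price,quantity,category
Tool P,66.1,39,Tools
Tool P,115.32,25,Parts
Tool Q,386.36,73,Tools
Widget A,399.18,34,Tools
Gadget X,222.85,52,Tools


Computing total price:
Values: [66.1, 115.32, 386.36, 399.18, 222.85]
Sum = 1189.81

1189.81


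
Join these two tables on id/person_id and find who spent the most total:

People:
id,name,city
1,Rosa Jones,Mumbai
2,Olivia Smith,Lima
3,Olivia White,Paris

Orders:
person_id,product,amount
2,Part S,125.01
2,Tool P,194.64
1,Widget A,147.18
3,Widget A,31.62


Join on: people.id = orders.person_id

Joined rows:
  Olivia Smith (Lima) bought Part S for $125.01
  Olivia Smith (Lima) bought Tool P for $194.64
  Rosa Jones (Mumbai) bought Widget A for $147.18
  Olivia White (Paris) bought Widget A for $31.62

Total per person:
  Olivia Smith: $319.65
  Rosa Jones: $147.18
  Olivia White: $31.62

Top spender: Olivia Smith ($319.65)

Olivia Smith ($319.65)
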